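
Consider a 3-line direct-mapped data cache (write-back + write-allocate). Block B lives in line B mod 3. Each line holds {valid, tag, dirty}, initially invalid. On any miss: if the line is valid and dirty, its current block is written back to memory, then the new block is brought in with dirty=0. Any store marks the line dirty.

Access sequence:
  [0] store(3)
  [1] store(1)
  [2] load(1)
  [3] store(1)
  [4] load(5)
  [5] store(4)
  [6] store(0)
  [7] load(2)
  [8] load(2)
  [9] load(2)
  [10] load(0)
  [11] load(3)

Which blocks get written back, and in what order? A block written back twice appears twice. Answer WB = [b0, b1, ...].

WB = [1, 3, 0]

0: W B3 -> L0 miss  d=D]
1: W B1 -> L1 miss  d=D]
2: R B1 -> L1 hit  d=D]
3: W B1 -> L1 hit  d=D]
4: R B5 -> L2 miss  d=-]
5: W B4 -> L1 miss wb->B1  d=D]
6: W B0 -> L0 miss wb->B3  d=D]
7: R B2 -> L2 miss  d=-]
8: R B2 -> L2 hit  d=-]
9: R B2 -> L2 hit  d=-]
10: R B0 -> L0 hit  d=D]
11: R B3 -> L0 miss wb->B0  d=-]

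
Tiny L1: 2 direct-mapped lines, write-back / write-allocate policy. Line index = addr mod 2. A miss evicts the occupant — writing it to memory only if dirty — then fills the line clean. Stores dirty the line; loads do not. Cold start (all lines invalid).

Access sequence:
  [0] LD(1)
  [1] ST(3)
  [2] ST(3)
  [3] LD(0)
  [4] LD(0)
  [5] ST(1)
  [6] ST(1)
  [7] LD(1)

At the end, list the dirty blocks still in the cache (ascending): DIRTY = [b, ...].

DIRTY = [1]

0: R B1 → L1 miss [-]
1: W B3 → L1 miss [D]
2: W B3 → L1 hit [D]
3: R B0 → L0 miss [-]
4: R B0 → L0 hit [-]
5: W B1 → L1 miss wb→B3 [D]
6: W B1 → L1 hit [D]
7: R B1 → L1 hit [D]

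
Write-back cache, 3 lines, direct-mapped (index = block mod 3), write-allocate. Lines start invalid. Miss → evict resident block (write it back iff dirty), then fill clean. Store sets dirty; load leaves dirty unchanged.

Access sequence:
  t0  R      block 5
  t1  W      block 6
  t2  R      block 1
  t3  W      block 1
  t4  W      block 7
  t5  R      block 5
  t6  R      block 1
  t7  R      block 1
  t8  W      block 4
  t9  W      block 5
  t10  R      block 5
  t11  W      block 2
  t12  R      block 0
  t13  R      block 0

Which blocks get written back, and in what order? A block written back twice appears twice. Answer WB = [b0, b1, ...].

WB = [1, 7, 5, 6]

0: R B5 -> L2 miss  d=-]
1: W B6 -> L0 miss  d=D]
2: R B1 -> L1 miss  d=-]
3: W B1 -> L1 hit  d=D]
4: W B7 -> L1 miss wb->B1  d=D]
5: R B5 -> L2 hit  d=-]
6: R B1 -> L1 miss wb->B7  d=-]
7: R B1 -> L1 hit  d=-]
8: W B4 -> L1 miss  d=D]
9: W B5 -> L2 hit  d=D]
10: R B5 -> L2 hit  d=D]
11: W B2 -> L2 miss wb->B5  d=D]
12: R B0 -> L0 miss wb->B6  d=-]
13: R B0 -> L0 hit  d=-]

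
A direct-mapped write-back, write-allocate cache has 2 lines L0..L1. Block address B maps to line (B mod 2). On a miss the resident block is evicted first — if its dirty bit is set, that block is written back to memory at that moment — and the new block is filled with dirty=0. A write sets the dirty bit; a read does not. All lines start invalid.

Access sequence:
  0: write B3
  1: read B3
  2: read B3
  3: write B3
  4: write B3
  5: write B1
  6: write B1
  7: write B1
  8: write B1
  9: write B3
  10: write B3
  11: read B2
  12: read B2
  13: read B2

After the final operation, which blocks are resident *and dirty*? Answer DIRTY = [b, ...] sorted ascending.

0: W B3 → L1 miss [D]
1: R B3 → L1 hit [D]
2: R B3 → L1 hit [D]
3: W B3 → L1 hit [D]
4: W B3 → L1 hit [D]
5: W B1 → L1 miss wb→B3 [D]
6: W B1 → L1 hit [D]
7: W B1 → L1 hit [D]
8: W B1 → L1 hit [D]
9: W B3 → L1 miss wb→B1 [D]
10: W B3 → L1 hit [D]
11: R B2 → L0 miss [-]
12: R B2 → L0 hit [-]
13: R B2 → L0 hit [-]

DIRTY = [3]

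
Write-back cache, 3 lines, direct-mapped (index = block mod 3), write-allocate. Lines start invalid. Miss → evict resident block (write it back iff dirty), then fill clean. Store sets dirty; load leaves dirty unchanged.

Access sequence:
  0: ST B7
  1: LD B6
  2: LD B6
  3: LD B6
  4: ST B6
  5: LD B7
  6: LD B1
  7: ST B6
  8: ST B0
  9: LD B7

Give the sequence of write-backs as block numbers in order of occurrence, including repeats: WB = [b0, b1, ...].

WB = [7, 6]

  0 | W B7 → L1 miss [D]
  1 | R B6 → L0 miss [-]
  2 | R B6 → L0 hit [-]
  3 | R B6 → L0 hit [-]
  4 | W B6 → L0 hit [D]
  5 | R B7 → L1 hit [D]
  6 | R B1 → L1 miss wb→B7 [-]
  7 | W B6 → L0 hit [D]
  8 | W B0 → L0 miss wb→B6 [D]
  9 | R B7 → L1 miss [-]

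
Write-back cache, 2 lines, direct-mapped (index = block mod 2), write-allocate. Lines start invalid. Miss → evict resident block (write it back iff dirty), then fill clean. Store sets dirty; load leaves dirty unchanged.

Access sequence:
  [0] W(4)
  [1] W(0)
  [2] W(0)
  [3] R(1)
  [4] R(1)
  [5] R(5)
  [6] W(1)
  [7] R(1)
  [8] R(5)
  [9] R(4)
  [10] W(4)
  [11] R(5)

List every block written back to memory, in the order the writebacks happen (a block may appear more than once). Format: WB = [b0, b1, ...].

WB = [4, 1, 0]

0: W B4 -> L0 miss  d=D]
1: W B0 -> L0 miss wb->B4  d=D]
2: W B0 -> L0 hit  d=D]
3: R B1 -> L1 miss  d=-]
4: R B1 -> L1 hit  d=-]
5: R B5 -> L1 miss  d=-]
6: W B1 -> L1 miss  d=D]
7: R B1 -> L1 hit  d=D]
8: R B5 -> L1 miss wb->B1  d=-]
9: R B4 -> L0 miss wb->B0  d=-]
10: W B4 -> L0 hit  d=D]
11: R B5 -> L1 hit  d=-]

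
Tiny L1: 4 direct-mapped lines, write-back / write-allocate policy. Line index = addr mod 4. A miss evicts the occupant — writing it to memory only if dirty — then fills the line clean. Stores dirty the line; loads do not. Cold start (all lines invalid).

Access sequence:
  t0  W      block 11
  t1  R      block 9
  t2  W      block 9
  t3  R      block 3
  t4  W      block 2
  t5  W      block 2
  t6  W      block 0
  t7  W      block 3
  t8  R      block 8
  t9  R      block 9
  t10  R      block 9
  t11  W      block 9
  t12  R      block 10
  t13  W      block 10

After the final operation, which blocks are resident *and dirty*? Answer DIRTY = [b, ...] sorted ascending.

DIRTY = [3, 9, 10]

0: W B11 → L3 miss [D]
1: R B9 → L1 miss [-]
2: W B9 → L1 hit [D]
3: R B3 → L3 miss wb→B11 [-]
4: W B2 → L2 miss [D]
5: W B2 → L2 hit [D]
6: W B0 → L0 miss [D]
7: W B3 → L3 hit [D]
8: R B8 → L0 miss wb→B0 [-]
9: R B9 → L1 hit [D]
10: R B9 → L1 hit [D]
11: W B9 → L1 hit [D]
12: R B10 → L2 miss wb→B2 [-]
13: W B10 → L2 hit [D]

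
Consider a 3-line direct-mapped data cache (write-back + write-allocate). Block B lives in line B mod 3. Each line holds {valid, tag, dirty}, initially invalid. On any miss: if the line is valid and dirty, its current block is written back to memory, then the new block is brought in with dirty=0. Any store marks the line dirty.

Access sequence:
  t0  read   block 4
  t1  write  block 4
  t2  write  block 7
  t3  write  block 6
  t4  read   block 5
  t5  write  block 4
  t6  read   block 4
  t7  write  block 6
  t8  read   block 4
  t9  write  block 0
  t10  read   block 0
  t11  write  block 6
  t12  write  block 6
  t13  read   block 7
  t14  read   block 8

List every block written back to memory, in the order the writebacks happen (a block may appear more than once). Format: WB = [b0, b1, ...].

  0 | R B4 → L1 miss [-]
  1 | W B4 → L1 hit [D]
  2 | W B7 → L1 miss wb→B4 [D]
  3 | W B6 → L0 miss [D]
  4 | R B5 → L2 miss [-]
  5 | W B4 → L1 miss wb→B7 [D]
  6 | R B4 → L1 hit [D]
  7 | W B6 → L0 hit [D]
  8 | R B4 → L1 hit [D]
  9 | W B0 → L0 miss wb→B6 [D]
  10 | R B0 → L0 hit [D]
  11 | W B6 → L0 miss wb→B0 [D]
  12 | W B6 → L0 hit [D]
  13 | R B7 → L1 miss wb→B4 [-]
  14 | R B8 → L2 miss [-]

WB = [4, 7, 6, 0, 4]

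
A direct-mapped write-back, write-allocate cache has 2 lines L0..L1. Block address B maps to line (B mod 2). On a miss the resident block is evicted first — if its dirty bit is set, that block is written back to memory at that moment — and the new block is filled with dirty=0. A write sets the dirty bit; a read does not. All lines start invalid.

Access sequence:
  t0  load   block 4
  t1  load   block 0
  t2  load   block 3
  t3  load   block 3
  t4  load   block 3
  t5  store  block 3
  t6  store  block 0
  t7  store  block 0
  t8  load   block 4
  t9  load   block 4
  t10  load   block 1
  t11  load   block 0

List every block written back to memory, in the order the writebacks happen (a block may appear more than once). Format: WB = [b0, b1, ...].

0: R B4 → L0 miss [-]
1: R B0 → L0 miss [-]
2: R B3 → L1 miss [-]
3: R B3 → L1 hit [-]
4: R B3 → L1 hit [-]
5: W B3 → L1 hit [D]
6: W B0 → L0 hit [D]
7: W B0 → L0 hit [D]
8: R B4 → L0 miss wb→B0 [-]
9: R B4 → L0 hit [-]
10: R B1 → L1 miss wb→B3 [-]
11: R B0 → L0 miss [-]

WB = [0, 3]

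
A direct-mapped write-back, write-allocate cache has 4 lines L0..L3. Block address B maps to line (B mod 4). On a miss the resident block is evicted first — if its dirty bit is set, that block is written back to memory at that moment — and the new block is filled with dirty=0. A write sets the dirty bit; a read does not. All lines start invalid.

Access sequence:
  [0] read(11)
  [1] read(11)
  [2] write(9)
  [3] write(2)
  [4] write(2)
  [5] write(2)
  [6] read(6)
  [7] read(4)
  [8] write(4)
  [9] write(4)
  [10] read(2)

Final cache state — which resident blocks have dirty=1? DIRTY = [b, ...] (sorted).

0: R B11 → L3 miss [-]
1: R B11 → L3 hit [-]
2: W B9 → L1 miss [D]
3: W B2 → L2 miss [D]
4: W B2 → L2 hit [D]
5: W B2 → L2 hit [D]
6: R B6 → L2 miss wb→B2 [-]
7: R B4 → L0 miss [-]
8: W B4 → L0 hit [D]
9: W B4 → L0 hit [D]
10: R B2 → L2 miss [-]

DIRTY = [4, 9]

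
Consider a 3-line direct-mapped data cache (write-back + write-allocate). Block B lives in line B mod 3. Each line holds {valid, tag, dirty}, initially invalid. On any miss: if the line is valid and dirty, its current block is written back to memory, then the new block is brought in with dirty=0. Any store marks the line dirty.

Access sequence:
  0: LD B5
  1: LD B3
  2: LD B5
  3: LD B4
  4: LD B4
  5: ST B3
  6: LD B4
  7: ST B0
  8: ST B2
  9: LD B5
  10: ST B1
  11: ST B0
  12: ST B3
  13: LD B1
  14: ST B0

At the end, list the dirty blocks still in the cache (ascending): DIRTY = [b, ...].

  0 | R B5 → L2 miss [-]
  1 | R B3 → L0 miss [-]
  2 | R B5 → L2 hit [-]
  3 | R B4 → L1 miss [-]
  4 | R B4 → L1 hit [-]
  5 | W B3 → L0 hit [D]
  6 | R B4 → L1 hit [-]
  7 | W B0 → L0 miss wb→B3 [D]
  8 | W B2 → L2 miss [D]
  9 | R B5 → L2 miss wb→B2 [-]
  10 | W B1 → L1 miss [D]
  11 | W B0 → L0 hit [D]
  12 | W B3 → L0 miss wb→B0 [D]
  13 | R B1 → L1 hit [D]
  14 | W B0 → L0 miss wb→B3 [D]

DIRTY = [0, 1]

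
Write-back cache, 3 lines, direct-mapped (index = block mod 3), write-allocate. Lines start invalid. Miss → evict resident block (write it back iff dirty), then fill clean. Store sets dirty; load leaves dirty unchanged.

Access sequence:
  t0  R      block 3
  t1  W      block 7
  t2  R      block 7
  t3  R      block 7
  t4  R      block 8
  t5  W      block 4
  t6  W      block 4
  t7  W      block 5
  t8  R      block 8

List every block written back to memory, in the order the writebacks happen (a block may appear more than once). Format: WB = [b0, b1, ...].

WB = [7, 5]

  0 | R B3 → L0 miss [-]
  1 | W B7 → L1 miss [D]
  2 | R B7 → L1 hit [D]
  3 | R B7 → L1 hit [D]
  4 | R B8 → L2 miss [-]
  5 | W B4 → L1 miss wb→B7 [D]
  6 | W B4 → L1 hit [D]
  7 | W B5 → L2 miss [D]
  8 | R B8 → L2 miss wb→B5 [-]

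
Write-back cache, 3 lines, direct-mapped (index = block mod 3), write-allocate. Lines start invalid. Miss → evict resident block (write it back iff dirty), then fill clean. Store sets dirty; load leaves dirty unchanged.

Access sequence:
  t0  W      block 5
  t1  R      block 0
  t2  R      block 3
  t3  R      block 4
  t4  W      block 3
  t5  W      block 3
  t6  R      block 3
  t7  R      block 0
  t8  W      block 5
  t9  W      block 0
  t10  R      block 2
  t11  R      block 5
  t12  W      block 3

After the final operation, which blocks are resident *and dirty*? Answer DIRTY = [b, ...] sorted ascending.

DIRTY = [3]

0: W B5 → L2 miss [D]
1: R B0 → L0 miss [-]
2: R B3 → L0 miss [-]
3: R B4 → L1 miss [-]
4: W B3 → L0 hit [D]
5: W B3 → L0 hit [D]
6: R B3 → L0 hit [D]
7: R B0 → L0 miss wb→B3 [-]
8: W B5 → L2 hit [D]
9: W B0 → L0 hit [D]
10: R B2 → L2 miss wb→B5 [-]
11: R B5 → L2 miss [-]
12: W B3 → L0 miss wb→B0 [D]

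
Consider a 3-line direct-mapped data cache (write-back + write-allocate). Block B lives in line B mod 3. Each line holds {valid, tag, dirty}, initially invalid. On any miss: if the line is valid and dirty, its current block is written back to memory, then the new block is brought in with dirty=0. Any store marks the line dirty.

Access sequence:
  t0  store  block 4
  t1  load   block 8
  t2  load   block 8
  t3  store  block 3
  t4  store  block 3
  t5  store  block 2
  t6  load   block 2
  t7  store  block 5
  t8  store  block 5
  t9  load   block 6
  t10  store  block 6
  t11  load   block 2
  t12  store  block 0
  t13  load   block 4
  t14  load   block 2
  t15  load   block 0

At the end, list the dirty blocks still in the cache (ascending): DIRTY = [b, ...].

  0 | W B4 → L1 miss [D]
  1 | R B8 → L2 miss [-]
  2 | R B8 → L2 hit [-]
  3 | W B3 → L0 miss [D]
  4 | W B3 → L0 hit [D]
  5 | W B2 → L2 miss [D]
  6 | R B2 → L2 hit [D]
  7 | W B5 → L2 miss wb→B2 [D]
  8 | W B5 → L2 hit [D]
  9 | R B6 → L0 miss wb→B3 [-]
  10 | W B6 → L0 hit [D]
  11 | R B2 → L2 miss wb→B5 [-]
  12 | W B0 → L0 miss wb→B6 [D]
  13 | R B4 → L1 hit [D]
  14 | R B2 → L2 hit [-]
  15 | R B0 → L0 hit [D]

DIRTY = [0, 4]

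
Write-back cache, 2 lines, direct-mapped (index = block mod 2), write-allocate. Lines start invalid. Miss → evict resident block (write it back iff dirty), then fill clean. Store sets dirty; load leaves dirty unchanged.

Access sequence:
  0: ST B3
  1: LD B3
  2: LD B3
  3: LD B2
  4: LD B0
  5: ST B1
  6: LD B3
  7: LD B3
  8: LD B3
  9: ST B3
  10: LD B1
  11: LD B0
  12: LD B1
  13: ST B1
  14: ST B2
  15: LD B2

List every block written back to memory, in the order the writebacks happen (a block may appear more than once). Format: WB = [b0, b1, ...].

  0 | W B3 → L1 miss [D]
  1 | R B3 → L1 hit [D]
  2 | R B3 → L1 hit [D]
  3 | R B2 → L0 miss [-]
  4 | R B0 → L0 miss [-]
  5 | W B1 → L1 miss wb→B3 [D]
  6 | R B3 → L1 miss wb→B1 [-]
  7 | R B3 → L1 hit [-]
  8 | R B3 → L1 hit [-]
  9 | W B3 → L1 hit [D]
  10 | R B1 → L1 miss wb→B3 [-]
  11 | R B0 → L0 hit [-]
  12 | R B1 → L1 hit [-]
  13 | W B1 → L1 hit [D]
  14 | W B2 → L0 miss [D]
  15 | R B2 → L0 hit [D]

WB = [3, 1, 3]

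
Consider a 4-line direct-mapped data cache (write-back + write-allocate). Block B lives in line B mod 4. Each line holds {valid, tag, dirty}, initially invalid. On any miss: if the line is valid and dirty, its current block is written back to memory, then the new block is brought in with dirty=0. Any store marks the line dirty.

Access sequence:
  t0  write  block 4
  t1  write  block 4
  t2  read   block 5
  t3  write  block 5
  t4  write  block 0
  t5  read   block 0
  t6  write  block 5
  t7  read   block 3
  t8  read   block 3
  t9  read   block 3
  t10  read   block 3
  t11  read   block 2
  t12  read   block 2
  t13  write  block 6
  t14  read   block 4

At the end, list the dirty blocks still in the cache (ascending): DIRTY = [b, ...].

DIRTY = [5, 6]

0: W B4 -> L0 miss  d=D]
1: W B4 -> L0 hit  d=D]
2: R B5 -> L1 miss  d=-]
3: W B5 -> L1 hit  d=D]
4: W B0 -> L0 miss wb->B4  d=D]
5: R B0 -> L0 hit  d=D]
6: W B5 -> L1 hit  d=D]
7: R B3 -> L3 miss  d=-]
8: R B3 -> L3 hit  d=-]
9: R B3 -> L3 hit  d=-]
10: R B3 -> L3 hit  d=-]
11: R B2 -> L2 miss  d=-]
12: R B2 -> L2 hit  d=-]
13: W B6 -> L2 miss  d=D]
14: R B4 -> L0 miss wb->B0  d=-]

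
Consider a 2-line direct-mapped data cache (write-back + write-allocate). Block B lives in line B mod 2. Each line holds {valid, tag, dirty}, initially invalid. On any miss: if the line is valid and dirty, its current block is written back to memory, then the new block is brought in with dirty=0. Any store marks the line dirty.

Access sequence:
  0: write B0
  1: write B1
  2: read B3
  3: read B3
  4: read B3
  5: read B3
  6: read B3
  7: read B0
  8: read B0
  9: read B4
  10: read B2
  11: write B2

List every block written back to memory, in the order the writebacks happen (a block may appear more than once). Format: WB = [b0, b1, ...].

  0 | W B0 → L0 miss [D]
  1 | W B1 → L1 miss [D]
  2 | R B3 → L1 miss wb→B1 [-]
  3 | R B3 → L1 hit [-]
  4 | R B3 → L1 hit [-]
  5 | R B3 → L1 hit [-]
  6 | R B3 → L1 hit [-]
  7 | R B0 → L0 hit [D]
  8 | R B0 → L0 hit [D]
  9 | R B4 → L0 miss wb→B0 [-]
  10 | R B2 → L0 miss [-]
  11 | W B2 → L0 hit [D]

WB = [1, 0]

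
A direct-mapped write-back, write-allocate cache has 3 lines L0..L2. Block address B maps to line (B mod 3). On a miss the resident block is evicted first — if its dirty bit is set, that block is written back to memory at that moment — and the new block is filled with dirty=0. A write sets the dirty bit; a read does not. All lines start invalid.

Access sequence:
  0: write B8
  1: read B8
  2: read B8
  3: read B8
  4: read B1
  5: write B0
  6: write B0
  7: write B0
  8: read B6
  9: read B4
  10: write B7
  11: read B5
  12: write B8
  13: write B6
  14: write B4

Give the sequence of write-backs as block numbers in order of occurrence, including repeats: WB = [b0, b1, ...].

0: W B8 → L2 miss [D]
1: R B8 → L2 hit [D]
2: R B8 → L2 hit [D]
3: R B8 → L2 hit [D]
4: R B1 → L1 miss [-]
5: W B0 → L0 miss [D]
6: W B0 → L0 hit [D]
7: W B0 → L0 hit [D]
8: R B6 → L0 miss wb→B0 [-]
9: R B4 → L1 miss [-]
10: W B7 → L1 miss [D]
11: R B5 → L2 miss wb→B8 [-]
12: W B8 → L2 miss [D]
13: W B6 → L0 hit [D]
14: W B4 → L1 miss wb→B7 [D]

WB = [0, 8, 7]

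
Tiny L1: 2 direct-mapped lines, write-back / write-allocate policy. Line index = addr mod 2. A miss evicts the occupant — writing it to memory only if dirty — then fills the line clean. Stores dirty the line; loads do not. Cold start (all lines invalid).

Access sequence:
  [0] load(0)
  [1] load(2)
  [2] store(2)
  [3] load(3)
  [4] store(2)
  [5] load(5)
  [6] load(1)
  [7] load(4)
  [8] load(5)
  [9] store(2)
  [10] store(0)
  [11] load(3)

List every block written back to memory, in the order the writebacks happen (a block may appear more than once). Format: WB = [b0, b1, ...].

0: R B0 -> L0 miss  d=-]
1: R B2 -> L0 miss  d=-]
2: W B2 -> L0 hit  d=D]
3: R B3 -> L1 miss  d=-]
4: W B2 -> L0 hit  d=D]
5: R B5 -> L1 miss  d=-]
6: R B1 -> L1 miss  d=-]
7: R B4 -> L0 miss wb->B2  d=-]
8: R B5 -> L1 miss  d=-]
9: W B2 -> L0 miss  d=D]
10: W B0 -> L0 miss wb->B2  d=D]
11: R B3 -> L1 miss  d=-]

WB = [2, 2]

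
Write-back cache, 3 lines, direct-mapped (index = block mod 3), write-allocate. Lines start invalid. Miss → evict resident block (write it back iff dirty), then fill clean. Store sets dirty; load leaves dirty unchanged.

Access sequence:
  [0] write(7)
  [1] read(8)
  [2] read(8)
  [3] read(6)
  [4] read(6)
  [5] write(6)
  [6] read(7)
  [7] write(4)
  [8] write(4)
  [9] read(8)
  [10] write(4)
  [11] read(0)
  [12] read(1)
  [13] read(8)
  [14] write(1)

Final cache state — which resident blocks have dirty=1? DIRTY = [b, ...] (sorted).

0: W B7 -> L1 miss  d=D]
1: R B8 -> L2 miss  d=-]
2: R B8 -> L2 hit  d=-]
3: R B6 -> L0 miss  d=-]
4: R B6 -> L0 hit  d=-]
5: W B6 -> L0 hit  d=D]
6: R B7 -> L1 hit  d=D]
7: W B4 -> L1 miss wb->B7  d=D]
8: W B4 -> L1 hit  d=D]
9: R B8 -> L2 hit  d=-]
10: W B4 -> L1 hit  d=D]
11: R B0 -> L0 miss wb->B6  d=-]
12: R B1 -> L1 miss wb->B4  d=-]
13: R B8 -> L2 hit  d=-]
14: W B1 -> L1 hit  d=D]

DIRTY = [1]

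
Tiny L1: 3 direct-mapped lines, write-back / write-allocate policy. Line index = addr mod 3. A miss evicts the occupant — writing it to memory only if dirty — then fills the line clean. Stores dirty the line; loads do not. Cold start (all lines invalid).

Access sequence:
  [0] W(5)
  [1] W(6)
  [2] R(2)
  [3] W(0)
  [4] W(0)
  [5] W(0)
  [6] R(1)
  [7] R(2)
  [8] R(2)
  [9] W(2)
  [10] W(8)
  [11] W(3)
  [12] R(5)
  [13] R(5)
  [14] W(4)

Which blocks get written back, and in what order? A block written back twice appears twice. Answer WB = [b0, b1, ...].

WB = [5, 6, 2, 0, 8]

0: W B5 -> L2 miss  d=D]
1: W B6 -> L0 miss  d=D]
2: R B2 -> L2 miss wb->B5  d=-]
3: W B0 -> L0 miss wb->B6  d=D]
4: W B0 -> L0 hit  d=D]
5: W B0 -> L0 hit  d=D]
6: R B1 -> L1 miss  d=-]
7: R B2 -> L2 hit  d=-]
8: R B2 -> L2 hit  d=-]
9: W B2 -> L2 hit  d=D]
10: W B8 -> L2 miss wb->B2  d=D]
11: W B3 -> L0 miss wb->B0  d=D]
12: R B5 -> L2 miss wb->B8  d=-]
13: R B5 -> L2 hit  d=-]
14: W B4 -> L1 miss  d=D]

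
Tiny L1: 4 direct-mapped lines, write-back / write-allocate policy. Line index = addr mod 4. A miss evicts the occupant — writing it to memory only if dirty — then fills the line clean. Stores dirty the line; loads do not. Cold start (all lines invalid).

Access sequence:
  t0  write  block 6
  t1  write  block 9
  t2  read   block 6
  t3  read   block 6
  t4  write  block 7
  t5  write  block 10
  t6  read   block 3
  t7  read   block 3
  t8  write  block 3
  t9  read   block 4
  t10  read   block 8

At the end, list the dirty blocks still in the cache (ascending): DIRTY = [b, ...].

0: W B6 -> L2 miss  d=D]
1: W B9 -> L1 miss  d=D]
2: R B6 -> L2 hit  d=D]
3: R B6 -> L2 hit  d=D]
4: W B7 -> L3 miss  d=D]
5: W B10 -> L2 miss wb->B6  d=D]
6: R B3 -> L3 miss wb->B7  d=-]
7: R B3 -> L3 hit  d=-]
8: W B3 -> L3 hit  d=D]
9: R B4 -> L0 miss  d=-]
10: R B8 -> L0 miss  d=-]

DIRTY = [3, 9, 10]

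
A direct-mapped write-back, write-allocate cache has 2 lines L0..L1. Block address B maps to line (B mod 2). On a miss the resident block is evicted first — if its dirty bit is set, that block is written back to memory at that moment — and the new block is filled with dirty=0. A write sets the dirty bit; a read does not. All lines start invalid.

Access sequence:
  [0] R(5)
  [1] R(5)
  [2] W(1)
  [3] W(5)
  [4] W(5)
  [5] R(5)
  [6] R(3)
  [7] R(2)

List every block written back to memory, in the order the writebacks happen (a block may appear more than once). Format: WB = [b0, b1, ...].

WB = [1, 5]

0: R B5 -> L1 miss  d=-]
1: R B5 -> L1 hit  d=-]
2: W B1 -> L1 miss  d=D]
3: W B5 -> L1 miss wb->B1  d=D]
4: W B5 -> L1 hit  d=D]
5: R B5 -> L1 hit  d=D]
6: R B3 -> L1 miss wb->B5  d=-]
7: R B2 -> L0 miss  d=-]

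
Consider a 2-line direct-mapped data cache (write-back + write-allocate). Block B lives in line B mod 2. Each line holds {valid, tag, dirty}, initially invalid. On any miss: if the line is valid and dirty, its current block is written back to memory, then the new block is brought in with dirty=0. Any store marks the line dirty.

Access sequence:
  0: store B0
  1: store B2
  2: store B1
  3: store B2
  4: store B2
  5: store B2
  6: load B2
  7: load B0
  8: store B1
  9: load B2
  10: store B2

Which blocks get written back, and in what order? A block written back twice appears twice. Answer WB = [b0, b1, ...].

0: W B0 -> L0 miss  d=D]
1: W B2 -> L0 miss wb->B0  d=D]
2: W B1 -> L1 miss  d=D]
3: W B2 -> L0 hit  d=D]
4: W B2 -> L0 hit  d=D]
5: W B2 -> L0 hit  d=D]
6: R B2 -> L0 hit  d=D]
7: R B0 -> L0 miss wb->B2  d=-]
8: W B1 -> L1 hit  d=D]
9: R B2 -> L0 miss  d=-]
10: W B2 -> L0 hit  d=D]

WB = [0, 2]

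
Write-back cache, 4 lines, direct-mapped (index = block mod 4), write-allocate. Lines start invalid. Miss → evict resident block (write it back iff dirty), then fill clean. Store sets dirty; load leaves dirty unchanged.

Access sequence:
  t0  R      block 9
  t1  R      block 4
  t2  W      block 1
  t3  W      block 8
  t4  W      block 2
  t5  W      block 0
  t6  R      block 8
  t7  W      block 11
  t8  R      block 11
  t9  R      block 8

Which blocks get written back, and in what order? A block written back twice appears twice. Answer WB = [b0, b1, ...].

WB = [8, 0]

  0 | R B9 → L1 miss [-]
  1 | R B4 → L0 miss [-]
  2 | W B1 → L1 miss [D]
  3 | W B8 → L0 miss [D]
  4 | W B2 → L2 miss [D]
  5 | W B0 → L0 miss wb→B8 [D]
  6 | R B8 → L0 miss wb→B0 [-]
  7 | W B11 → L3 miss [D]
  8 | R B11 → L3 hit [D]
  9 | R B8 → L0 hit [-]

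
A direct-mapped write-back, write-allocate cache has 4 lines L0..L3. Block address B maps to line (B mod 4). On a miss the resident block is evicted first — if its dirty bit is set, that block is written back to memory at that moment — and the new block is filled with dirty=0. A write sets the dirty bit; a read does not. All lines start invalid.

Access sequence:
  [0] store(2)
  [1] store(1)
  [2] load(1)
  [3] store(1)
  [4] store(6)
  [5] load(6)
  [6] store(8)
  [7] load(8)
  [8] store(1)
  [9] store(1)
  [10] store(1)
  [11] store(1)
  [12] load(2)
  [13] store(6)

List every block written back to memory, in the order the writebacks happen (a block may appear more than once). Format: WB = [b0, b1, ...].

  0 | W B2 → L2 miss [D]
  1 | W B1 → L1 miss [D]
  2 | R B1 → L1 hit [D]
  3 | W B1 → L1 hit [D]
  4 | W B6 → L2 miss wb→B2 [D]
  5 | R B6 → L2 hit [D]
  6 | W B8 → L0 miss [D]
  7 | R B8 → L0 hit [D]
  8 | W B1 → L1 hit [D]
  9 | W B1 → L1 hit [D]
  10 | W B1 → L1 hit [D]
  11 | W B1 → L1 hit [D]
  12 | R B2 → L2 miss wb→B6 [-]
  13 | W B6 → L2 miss [D]

WB = [2, 6]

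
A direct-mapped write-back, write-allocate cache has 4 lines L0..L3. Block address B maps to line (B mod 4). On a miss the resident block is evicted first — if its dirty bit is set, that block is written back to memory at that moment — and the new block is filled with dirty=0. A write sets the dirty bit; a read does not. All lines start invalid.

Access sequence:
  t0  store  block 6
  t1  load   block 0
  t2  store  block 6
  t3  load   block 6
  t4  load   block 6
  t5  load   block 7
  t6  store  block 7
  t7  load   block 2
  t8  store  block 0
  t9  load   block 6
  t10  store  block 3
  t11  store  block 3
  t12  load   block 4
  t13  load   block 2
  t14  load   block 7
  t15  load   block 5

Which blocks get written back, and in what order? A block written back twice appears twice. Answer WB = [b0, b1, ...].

WB = [6, 7, 0, 3]

0: W B6 → L2 miss [D]
1: R B0 → L0 miss [-]
2: W B6 → L2 hit [D]
3: R B6 → L2 hit [D]
4: R B6 → L2 hit [D]
5: R B7 → L3 miss [-]
6: W B7 → L3 hit [D]
7: R B2 → L2 miss wb→B6 [-]
8: W B0 → L0 hit [D]
9: R B6 → L2 miss [-]
10: W B3 → L3 miss wb→B7 [D]
11: W B3 → L3 hit [D]
12: R B4 → L0 miss wb→B0 [-]
13: R B2 → L2 miss [-]
14: R B7 → L3 miss wb→B3 [-]
15: R B5 → L1 miss [-]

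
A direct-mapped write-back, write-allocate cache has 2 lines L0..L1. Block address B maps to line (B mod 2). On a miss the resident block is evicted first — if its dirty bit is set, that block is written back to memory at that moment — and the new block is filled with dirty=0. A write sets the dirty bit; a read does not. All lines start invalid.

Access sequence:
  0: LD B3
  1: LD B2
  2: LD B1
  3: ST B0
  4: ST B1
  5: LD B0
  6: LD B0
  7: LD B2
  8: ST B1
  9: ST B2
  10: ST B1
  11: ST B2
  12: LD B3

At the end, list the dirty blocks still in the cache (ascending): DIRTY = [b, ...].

0: R B3 → L1 miss [-]
1: R B2 → L0 miss [-]
2: R B1 → L1 miss [-]
3: W B0 → L0 miss [D]
4: W B1 → L1 hit [D]
5: R B0 → L0 hit [D]
6: R B0 → L0 hit [D]
7: R B2 → L0 miss wb→B0 [-]
8: W B1 → L1 hit [D]
9: W B2 → L0 hit [D]
10: W B1 → L1 hit [D]
11: W B2 → L0 hit [D]
12: R B3 → L1 miss wb→B1 [-]

DIRTY = [2]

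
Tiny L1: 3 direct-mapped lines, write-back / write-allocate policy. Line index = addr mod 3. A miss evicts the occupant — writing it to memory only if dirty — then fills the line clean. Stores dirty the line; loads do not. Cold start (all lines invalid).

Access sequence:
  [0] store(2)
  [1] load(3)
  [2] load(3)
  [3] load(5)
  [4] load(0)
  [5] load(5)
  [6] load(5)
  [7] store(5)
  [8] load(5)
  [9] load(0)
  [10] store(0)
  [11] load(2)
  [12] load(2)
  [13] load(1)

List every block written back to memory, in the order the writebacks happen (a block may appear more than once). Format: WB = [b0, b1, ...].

0: W B2 → L2 miss [D]
1: R B3 → L0 miss [-]
2: R B3 → L0 hit [-]
3: R B5 → L2 miss wb→B2 [-]
4: R B0 → L0 miss [-]
5: R B5 → L2 hit [-]
6: R B5 → L2 hit [-]
7: W B5 → L2 hit [D]
8: R B5 → L2 hit [D]
9: R B0 → L0 hit [-]
10: W B0 → L0 hit [D]
11: R B2 → L2 miss wb→B5 [-]
12: R B2 → L2 hit [-]
13: R B1 → L1 miss [-]

WB = [2, 5]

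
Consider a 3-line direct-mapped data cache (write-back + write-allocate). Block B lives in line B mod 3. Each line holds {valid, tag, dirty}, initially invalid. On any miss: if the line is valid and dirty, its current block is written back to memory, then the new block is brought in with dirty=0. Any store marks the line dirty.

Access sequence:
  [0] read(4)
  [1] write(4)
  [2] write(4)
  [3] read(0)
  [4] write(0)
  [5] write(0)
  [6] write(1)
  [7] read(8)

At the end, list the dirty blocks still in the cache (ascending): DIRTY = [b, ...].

0: R B4 → L1 miss [-]
1: W B4 → L1 hit [D]
2: W B4 → L1 hit [D]
3: R B0 → L0 miss [-]
4: W B0 → L0 hit [D]
5: W B0 → L0 hit [D]
6: W B1 → L1 miss wb→B4 [D]
7: R B8 → L2 miss [-]

DIRTY = [0, 1]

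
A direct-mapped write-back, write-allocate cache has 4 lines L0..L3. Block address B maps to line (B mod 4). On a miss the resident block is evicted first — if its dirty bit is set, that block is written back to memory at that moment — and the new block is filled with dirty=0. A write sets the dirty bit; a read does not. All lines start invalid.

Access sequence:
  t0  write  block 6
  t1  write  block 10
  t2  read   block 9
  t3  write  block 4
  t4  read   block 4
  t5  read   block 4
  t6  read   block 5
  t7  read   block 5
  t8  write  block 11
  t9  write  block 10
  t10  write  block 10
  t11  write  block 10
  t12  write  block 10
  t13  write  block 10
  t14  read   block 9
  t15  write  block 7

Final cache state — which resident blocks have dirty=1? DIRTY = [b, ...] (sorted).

0: W B6 -> L2 miss  d=D]
1: W B10 -> L2 miss wb->B6  d=D]
2: R B9 -> L1 miss  d=-]
3: W B4 -> L0 miss  d=D]
4: R B4 -> L0 hit  d=D]
5: R B4 -> L0 hit  d=D]
6: R B5 -> L1 miss  d=-]
7: R B5 -> L1 hit  d=-]
8: W B11 -> L3 miss  d=D]
9: W B10 -> L2 hit  d=D]
10: W B10 -> L2 hit  d=D]
11: W B10 -> L2 hit  d=D]
12: W B10 -> L2 hit  d=D]
13: W B10 -> L2 hit  d=D]
14: R B9 -> L1 miss  d=-]
15: W B7 -> L3 miss wb->B11  d=D]

DIRTY = [4, 7, 10]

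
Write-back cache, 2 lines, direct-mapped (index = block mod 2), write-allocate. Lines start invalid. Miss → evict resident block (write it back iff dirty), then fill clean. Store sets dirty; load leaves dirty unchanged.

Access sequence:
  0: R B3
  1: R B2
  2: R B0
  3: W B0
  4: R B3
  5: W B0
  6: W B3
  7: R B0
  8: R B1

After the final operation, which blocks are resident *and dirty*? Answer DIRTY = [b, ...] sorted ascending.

  0 | R B3 → L1 miss [-]
  1 | R B2 → L0 miss [-]
  2 | R B0 → L0 miss [-]
  3 | W B0 → L0 hit [D]
  4 | R B3 → L1 hit [-]
  5 | W B0 → L0 hit [D]
  6 | W B3 → L1 hit [D]
  7 | R B0 → L0 hit [D]
  8 | R B1 → L1 miss wb→B3 [-]

DIRTY = [0]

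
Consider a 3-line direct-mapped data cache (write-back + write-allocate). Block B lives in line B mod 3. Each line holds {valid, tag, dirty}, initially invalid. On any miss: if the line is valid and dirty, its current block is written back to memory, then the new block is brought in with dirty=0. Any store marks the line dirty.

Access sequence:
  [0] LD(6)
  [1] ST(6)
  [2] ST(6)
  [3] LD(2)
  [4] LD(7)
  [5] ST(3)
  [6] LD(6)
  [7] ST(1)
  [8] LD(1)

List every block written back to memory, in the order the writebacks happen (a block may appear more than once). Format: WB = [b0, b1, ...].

WB = [6, 3]

0: R B6 → L0 miss [-]
1: W B6 → L0 hit [D]
2: W B6 → L0 hit [D]
3: R B2 → L2 miss [-]
4: R B7 → L1 miss [-]
5: W B3 → L0 miss wb→B6 [D]
6: R B6 → L0 miss wb→B3 [-]
7: W B1 → L1 miss [D]
8: R B1 → L1 hit [D]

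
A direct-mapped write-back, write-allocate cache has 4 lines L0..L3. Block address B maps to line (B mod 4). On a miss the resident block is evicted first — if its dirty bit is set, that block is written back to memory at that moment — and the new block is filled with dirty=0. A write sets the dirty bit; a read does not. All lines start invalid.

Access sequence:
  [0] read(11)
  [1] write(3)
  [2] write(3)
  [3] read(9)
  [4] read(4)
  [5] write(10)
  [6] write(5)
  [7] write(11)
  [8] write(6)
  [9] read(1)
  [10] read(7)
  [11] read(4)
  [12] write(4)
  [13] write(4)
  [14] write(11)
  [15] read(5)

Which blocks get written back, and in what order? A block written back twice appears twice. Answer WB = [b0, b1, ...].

WB = [3, 10, 5, 11]

0: R B11 -> L3 miss  d=-]
1: W B3 -> L3 miss  d=D]
2: W B3 -> L3 hit  d=D]
3: R B9 -> L1 miss  d=-]
4: R B4 -> L0 miss  d=-]
5: W B10 -> L2 miss  d=D]
6: W B5 -> L1 miss  d=D]
7: W B11 -> L3 miss wb->B3  d=D]
8: W B6 -> L2 miss wb->B10  d=D]
9: R B1 -> L1 miss wb->B5  d=-]
10: R B7 -> L3 miss wb->B11  d=-]
11: R B4 -> L0 hit  d=-]
12: W B4 -> L0 hit  d=D]
13: W B4 -> L0 hit  d=D]
14: W B11 -> L3 miss  d=D]
15: R B5 -> L1 miss  d=-]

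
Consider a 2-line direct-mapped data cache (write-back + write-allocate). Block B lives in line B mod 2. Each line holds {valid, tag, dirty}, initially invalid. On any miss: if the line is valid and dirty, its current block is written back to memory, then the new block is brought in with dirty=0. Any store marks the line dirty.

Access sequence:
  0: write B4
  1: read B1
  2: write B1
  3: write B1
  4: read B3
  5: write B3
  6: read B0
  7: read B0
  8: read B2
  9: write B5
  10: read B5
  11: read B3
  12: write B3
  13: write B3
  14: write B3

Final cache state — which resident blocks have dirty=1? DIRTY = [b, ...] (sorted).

0: W B4 → L0 miss [D]
1: R B1 → L1 miss [-]
2: W B1 → L1 hit [D]
3: W B1 → L1 hit [D]
4: R B3 → L1 miss wb→B1 [-]
5: W B3 → L1 hit [D]
6: R B0 → L0 miss wb→B4 [-]
7: R B0 → L0 hit [-]
8: R B2 → L0 miss [-]
9: W B5 → L1 miss wb→B3 [D]
10: R B5 → L1 hit [D]
11: R B3 → L1 miss wb→B5 [-]
12: W B3 → L1 hit [D]
13: W B3 → L1 hit [D]
14: W B3 → L1 hit [D]

DIRTY = [3]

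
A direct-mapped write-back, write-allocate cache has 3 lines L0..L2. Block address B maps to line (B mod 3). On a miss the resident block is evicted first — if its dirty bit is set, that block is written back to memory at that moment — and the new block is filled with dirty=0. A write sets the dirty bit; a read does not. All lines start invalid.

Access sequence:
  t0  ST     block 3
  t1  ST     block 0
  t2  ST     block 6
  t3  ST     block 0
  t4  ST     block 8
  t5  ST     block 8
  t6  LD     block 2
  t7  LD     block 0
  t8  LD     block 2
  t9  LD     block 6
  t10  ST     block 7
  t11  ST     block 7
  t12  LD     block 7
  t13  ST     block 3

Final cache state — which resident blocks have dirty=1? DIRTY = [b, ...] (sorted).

0: W B3 → L0 miss [D]
1: W B0 → L0 miss wb→B3 [D]
2: W B6 → L0 miss wb→B0 [D]
3: W B0 → L0 miss wb→B6 [D]
4: W B8 → L2 miss [D]
5: W B8 → L2 hit [D]
6: R B2 → L2 miss wb→B8 [-]
7: R B0 → L0 hit [D]
8: R B2 → L2 hit [-]
9: R B6 → L0 miss wb→B0 [-]
10: W B7 → L1 miss [D]
11: W B7 → L1 hit [D]
12: R B7 → L1 hit [D]
13: W B3 → L0 miss [D]

DIRTY = [3, 7]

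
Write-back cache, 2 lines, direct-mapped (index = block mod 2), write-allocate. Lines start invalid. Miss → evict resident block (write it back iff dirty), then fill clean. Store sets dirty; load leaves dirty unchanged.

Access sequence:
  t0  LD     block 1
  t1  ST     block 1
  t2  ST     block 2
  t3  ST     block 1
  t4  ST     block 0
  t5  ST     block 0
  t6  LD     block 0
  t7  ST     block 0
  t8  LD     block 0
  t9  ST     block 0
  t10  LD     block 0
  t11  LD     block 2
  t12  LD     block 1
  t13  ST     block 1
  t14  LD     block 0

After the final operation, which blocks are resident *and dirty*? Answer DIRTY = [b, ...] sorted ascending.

0: R B1 → L1 miss [-]
1: W B1 → L1 hit [D]
2: W B2 → L0 miss [D]
3: W B1 → L1 hit [D]
4: W B0 → L0 miss wb→B2 [D]
5: W B0 → L0 hit [D]
6: R B0 → L0 hit [D]
7: W B0 → L0 hit [D]
8: R B0 → L0 hit [D]
9: W B0 → L0 hit [D]
10: R B0 → L0 hit [D]
11: R B2 → L0 miss wb→B0 [-]
12: R B1 → L1 hit [D]
13: W B1 → L1 hit [D]
14: R B0 → L0 miss [-]

DIRTY = [1]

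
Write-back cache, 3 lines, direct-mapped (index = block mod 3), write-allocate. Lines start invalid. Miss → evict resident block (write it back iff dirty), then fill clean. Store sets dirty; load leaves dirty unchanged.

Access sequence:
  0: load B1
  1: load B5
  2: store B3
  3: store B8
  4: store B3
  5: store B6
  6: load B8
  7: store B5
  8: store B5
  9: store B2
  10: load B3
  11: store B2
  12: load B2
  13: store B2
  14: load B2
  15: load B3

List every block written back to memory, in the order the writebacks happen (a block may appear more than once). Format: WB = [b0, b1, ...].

WB = [3, 8, 5, 6]

0: R B1 -> L1 miss  d=-]
1: R B5 -> L2 miss  d=-]
2: W B3 -> L0 miss  d=D]
3: W B8 -> L2 miss  d=D]
4: W B3 -> L0 hit  d=D]
5: W B6 -> L0 miss wb->B3  d=D]
6: R B8 -> L2 hit  d=D]
7: W B5 -> L2 miss wb->B8  d=D]
8: W B5 -> L2 hit  d=D]
9: W B2 -> L2 miss wb->B5  d=D]
10: R B3 -> L0 miss wb->B6  d=-]
11: W B2 -> L2 hit  d=D]
12: R B2 -> L2 hit  d=D]
13: W B2 -> L2 hit  d=D]
14: R B2 -> L2 hit  d=D]
15: R B3 -> L0 hit  d=-]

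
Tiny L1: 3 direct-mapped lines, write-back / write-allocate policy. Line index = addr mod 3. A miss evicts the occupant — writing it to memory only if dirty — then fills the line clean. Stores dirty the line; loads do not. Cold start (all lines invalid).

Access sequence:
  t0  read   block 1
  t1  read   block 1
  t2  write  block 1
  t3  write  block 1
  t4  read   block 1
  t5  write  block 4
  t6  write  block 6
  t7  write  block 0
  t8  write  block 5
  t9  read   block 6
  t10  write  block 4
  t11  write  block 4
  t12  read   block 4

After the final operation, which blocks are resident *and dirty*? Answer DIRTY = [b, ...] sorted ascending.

0: R B1 → L1 miss [-]
1: R B1 → L1 hit [-]
2: W B1 → L1 hit [D]
3: W B1 → L1 hit [D]
4: R B1 → L1 hit [D]
5: W B4 → L1 miss wb→B1 [D]
6: W B6 → L0 miss [D]
7: W B0 → L0 miss wb→B6 [D]
8: W B5 → L2 miss [D]
9: R B6 → L0 miss wb→B0 [-]
10: W B4 → L1 hit [D]
11: W B4 → L1 hit [D]
12: R B4 → L1 hit [D]

DIRTY = [4, 5]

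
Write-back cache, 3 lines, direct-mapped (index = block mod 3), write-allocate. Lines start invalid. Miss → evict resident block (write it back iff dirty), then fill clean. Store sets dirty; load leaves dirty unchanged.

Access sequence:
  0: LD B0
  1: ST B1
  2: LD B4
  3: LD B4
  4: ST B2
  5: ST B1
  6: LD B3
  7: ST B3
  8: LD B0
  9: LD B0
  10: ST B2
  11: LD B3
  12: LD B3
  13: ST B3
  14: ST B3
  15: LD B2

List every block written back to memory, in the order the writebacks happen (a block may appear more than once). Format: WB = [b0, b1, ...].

0: R B0 → L0 miss [-]
1: W B1 → L1 miss [D]
2: R B4 → L1 miss wb→B1 [-]
3: R B4 → L1 hit [-]
4: W B2 → L2 miss [D]
5: W B1 → L1 miss [D]
6: R B3 → L0 miss [-]
7: W B3 → L0 hit [D]
8: R B0 → L0 miss wb→B3 [-]
9: R B0 → L0 hit [-]
10: W B2 → L2 hit [D]
11: R B3 → L0 miss [-]
12: R B3 → L0 hit [-]
13: W B3 → L0 hit [D]
14: W B3 → L0 hit [D]
15: R B2 → L2 hit [D]

WB = [1, 3]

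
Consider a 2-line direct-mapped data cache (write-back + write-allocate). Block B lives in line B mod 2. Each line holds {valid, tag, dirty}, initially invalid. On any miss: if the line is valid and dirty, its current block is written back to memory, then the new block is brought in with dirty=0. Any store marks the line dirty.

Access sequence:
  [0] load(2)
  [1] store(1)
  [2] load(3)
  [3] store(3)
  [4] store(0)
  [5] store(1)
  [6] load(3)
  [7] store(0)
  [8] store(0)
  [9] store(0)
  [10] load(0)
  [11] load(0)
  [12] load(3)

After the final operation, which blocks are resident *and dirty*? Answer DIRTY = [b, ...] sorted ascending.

DIRTY = [0]

0: R B2 -> L0 miss  d=-]
1: W B1 -> L1 miss  d=D]
2: R B3 -> L1 miss wb->B1  d=-]
3: W B3 -> L1 hit  d=D]
4: W B0 -> L0 miss  d=D]
5: W B1 -> L1 miss wb->B3  d=D]
6: R B3 -> L1 miss wb->B1  d=-]
7: W B0 -> L0 hit  d=D]
8: W B0 -> L0 hit  d=D]
9: W B0 -> L0 hit  d=D]
10: R B0 -> L0 hit  d=D]
11: R B0 -> L0 hit  d=D]
12: R B3 -> L1 hit  d=-]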